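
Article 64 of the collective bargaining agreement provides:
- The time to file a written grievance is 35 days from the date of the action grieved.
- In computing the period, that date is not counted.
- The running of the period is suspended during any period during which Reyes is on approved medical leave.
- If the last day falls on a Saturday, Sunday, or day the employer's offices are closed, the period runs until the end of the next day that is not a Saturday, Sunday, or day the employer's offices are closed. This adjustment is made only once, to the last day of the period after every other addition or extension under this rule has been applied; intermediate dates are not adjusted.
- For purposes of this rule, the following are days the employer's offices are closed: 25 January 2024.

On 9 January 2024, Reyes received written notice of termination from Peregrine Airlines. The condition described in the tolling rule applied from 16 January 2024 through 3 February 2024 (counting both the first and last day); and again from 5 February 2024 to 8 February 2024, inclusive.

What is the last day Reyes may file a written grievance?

35 days after 9 January 2024 is February 13, 2024.
From January 16, 2024 through February 3, 2024 inclusive is 19 days; tolling adds 19 days: February 13, 2024 + 19 days = March 3, 2024.
From February 5, 2024 through February 8, 2024 inclusive is 4 days; tolling adds 4 days: March 3, 2024 + 4 days = March 7, 2024.
March 7, 2024 is a Thursday and not a day the employer's offices are closed, so no extension applies.

March 7, 2024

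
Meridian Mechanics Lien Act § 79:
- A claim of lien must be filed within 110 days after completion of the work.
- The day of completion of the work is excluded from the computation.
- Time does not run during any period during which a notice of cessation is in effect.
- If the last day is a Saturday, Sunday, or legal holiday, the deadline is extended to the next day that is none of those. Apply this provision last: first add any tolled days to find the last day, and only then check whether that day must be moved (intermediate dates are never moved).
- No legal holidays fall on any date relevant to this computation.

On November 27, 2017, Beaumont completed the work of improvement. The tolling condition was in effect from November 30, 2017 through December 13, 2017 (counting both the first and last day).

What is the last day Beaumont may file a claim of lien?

April 2, 2018

110 days after November 27, 2017 is March 17, 2018.
From November 30, 2017 through December 13, 2017 inclusive is 14 days; tolling adds 14 days: March 17, 2018 + 14 days = March 31, 2018.
March 31, 2018 is Saturday; April 1, 2018 is Sunday. The next qualifying day is April 2, 2018.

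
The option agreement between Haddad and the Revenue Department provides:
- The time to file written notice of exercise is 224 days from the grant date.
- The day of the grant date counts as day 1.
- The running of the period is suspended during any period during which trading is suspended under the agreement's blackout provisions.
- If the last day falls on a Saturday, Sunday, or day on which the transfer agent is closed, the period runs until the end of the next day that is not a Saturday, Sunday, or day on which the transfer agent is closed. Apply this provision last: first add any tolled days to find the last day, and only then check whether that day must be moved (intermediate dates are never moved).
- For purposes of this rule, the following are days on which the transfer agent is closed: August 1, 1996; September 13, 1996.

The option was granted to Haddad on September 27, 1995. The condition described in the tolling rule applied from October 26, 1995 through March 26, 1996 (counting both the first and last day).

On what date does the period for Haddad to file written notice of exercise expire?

Counting September 27, 1995 as day 1, day 224 is May 7, 1996.
From October 26, 1995 through March 26, 1996 inclusive is 153 days; tolling adds 153 days: May 7, 1996 + 153 days = October 7, 1996.
October 7, 1996 is a Monday and not a day on which the transfer agent is closed, so no extension applies.

October 7, 1996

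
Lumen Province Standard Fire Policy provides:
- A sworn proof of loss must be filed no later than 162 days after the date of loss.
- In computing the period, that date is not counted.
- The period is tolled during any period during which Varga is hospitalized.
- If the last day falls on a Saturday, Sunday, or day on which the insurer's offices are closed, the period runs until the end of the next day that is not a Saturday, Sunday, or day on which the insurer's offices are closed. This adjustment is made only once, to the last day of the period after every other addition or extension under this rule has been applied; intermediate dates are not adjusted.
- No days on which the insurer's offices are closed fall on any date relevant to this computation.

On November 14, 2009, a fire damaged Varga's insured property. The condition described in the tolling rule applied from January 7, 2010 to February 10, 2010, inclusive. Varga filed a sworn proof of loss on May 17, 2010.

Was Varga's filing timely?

162 days after November 14, 2009 is April 25, 2010.
From January 7, 2010 through February 10, 2010 inclusive is 35 days; tolling adds 35 days: April 25, 2010 + 35 days = May 30, 2010.
May 30, 2010 is Sunday. The next qualifying day is May 31, 2010.
The deadline is May 31, 2010; the filing on May 17, 2010 is on or before that date.

Yes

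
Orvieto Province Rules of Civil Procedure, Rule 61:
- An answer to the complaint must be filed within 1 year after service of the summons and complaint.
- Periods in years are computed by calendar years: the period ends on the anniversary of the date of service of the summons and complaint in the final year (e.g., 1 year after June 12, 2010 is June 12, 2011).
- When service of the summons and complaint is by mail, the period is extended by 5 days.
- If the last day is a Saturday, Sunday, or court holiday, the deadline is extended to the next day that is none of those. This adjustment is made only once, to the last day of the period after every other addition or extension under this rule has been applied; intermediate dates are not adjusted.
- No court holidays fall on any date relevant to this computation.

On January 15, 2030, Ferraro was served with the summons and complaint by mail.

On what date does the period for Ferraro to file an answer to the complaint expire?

1 year after January 15, 2030 is January 15, 2031.
Service was by mail, adding 5 days: January 15, 2031 + 5 days = January 20, 2031.
January 20, 2031 is a Monday and not a court holiday, so no extension applies.

January 20, 2031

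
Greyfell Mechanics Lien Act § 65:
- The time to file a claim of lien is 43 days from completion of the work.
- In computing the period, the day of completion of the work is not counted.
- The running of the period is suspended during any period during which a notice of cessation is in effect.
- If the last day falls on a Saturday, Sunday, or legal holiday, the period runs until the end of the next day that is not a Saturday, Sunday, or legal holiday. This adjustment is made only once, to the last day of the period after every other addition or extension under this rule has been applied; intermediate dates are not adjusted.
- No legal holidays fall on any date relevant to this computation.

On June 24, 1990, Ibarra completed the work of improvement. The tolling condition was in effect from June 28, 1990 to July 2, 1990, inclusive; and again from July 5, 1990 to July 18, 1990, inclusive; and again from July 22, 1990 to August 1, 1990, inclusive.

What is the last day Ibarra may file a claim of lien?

September 5, 1990

43 days after June 24, 1990 is August 6, 1990.
From June 28, 1990 through July 2, 1990 inclusive is 5 days; tolling adds 5 days: August 6, 1990 + 5 days = August 11, 1990.
From July 5, 1990 through July 18, 1990 inclusive is 14 days; tolling adds 14 days: August 11, 1990 + 14 days = August 25, 1990.
From July 22, 1990 through August 1, 1990 inclusive is 11 days; tolling adds 11 days: August 25, 1990 + 11 days = September 5, 1990.
September 5, 1990 is a Wednesday and not a legal holiday, so no extension applies.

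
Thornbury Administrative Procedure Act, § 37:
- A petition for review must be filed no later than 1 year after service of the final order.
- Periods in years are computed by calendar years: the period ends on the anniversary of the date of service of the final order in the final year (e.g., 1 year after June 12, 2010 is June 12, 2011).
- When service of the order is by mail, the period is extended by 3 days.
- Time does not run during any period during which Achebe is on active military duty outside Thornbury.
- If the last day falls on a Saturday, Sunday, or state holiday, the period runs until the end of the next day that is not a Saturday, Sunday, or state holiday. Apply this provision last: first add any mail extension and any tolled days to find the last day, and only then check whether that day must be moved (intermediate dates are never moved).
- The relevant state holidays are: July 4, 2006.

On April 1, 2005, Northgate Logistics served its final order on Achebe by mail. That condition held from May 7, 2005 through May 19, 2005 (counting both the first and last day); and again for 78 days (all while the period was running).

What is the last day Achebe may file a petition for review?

July 5, 2006

1 year after April 1, 2005 is April 1, 2006.
Service was by mail, adding 3 days: April 1, 2006 + 3 days = April 4, 2006.
From May 7, 2005 through May 19, 2005 inclusive is 13 days; tolling adds 13 days: April 4, 2006 + 13 days = April 17, 2006.
Tolling adds 78 days: April 17, 2006 + 78 days = July 4, 2006.
July 4, 2006 is a listed holiday. The next qualifying day is July 5, 2006.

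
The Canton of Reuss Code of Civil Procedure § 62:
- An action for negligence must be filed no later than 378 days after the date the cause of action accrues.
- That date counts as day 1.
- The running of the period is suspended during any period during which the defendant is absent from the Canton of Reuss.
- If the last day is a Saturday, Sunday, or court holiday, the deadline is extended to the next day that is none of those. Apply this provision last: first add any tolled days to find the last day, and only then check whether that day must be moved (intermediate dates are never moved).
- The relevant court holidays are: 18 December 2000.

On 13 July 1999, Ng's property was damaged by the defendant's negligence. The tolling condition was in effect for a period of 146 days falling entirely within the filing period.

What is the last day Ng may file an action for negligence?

Counting 13 July 1999 as day 1, day 378 is July 24, 2000.
Tolling adds 146 days: July 24, 2000 + 146 days = December 17, 2000.
December 17, 2000 is Sunday; December 18, 2000 is a listed holiday. The next qualifying day is December 19, 2000.

December 19, 2000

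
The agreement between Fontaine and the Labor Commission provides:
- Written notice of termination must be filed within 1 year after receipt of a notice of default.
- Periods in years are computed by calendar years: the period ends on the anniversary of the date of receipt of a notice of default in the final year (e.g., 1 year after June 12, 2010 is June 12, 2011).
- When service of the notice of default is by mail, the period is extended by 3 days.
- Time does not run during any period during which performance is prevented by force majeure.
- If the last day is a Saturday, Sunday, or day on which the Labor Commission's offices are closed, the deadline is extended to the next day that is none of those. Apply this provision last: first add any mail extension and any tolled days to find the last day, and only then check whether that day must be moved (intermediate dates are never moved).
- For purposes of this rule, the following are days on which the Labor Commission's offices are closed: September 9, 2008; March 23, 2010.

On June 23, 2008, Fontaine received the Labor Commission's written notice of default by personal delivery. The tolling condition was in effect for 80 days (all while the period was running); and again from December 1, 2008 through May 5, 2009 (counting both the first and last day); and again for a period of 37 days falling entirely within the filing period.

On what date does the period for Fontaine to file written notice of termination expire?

1 year after June 23, 2008 is June 23, 2009.
Service was not by mail, so no mail extension applies.
Tolling adds 80 days: June 23, 2009 + 80 days = September 11, 2009.
From December 1, 2008 through May 5, 2009 inclusive is 156 days; tolling adds 156 days: September 11, 2009 + 156 days = February 14, 2010.
Tolling adds 37 days: February 14, 2010 + 37 days = March 23, 2010.
March 23, 2010 is a listed holiday. The next qualifying day is March 24, 2010.

March 24, 2010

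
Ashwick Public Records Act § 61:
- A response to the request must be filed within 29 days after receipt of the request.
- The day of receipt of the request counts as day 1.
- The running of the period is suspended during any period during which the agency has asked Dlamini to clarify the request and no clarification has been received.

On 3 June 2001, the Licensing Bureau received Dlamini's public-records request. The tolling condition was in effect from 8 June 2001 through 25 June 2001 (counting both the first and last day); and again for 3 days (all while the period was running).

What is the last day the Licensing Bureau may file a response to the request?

July 22, 2001

Counting 3 June 2001 as day 1, day 29 is July 1, 2001.
From June 8, 2001 through June 25, 2001 inclusive is 18 days; tolling adds 18 days: July 1, 2001 + 18 days = July 19, 2001.
Tolling adds 3 days: July 19, 2001 + 3 days = July 22, 2001.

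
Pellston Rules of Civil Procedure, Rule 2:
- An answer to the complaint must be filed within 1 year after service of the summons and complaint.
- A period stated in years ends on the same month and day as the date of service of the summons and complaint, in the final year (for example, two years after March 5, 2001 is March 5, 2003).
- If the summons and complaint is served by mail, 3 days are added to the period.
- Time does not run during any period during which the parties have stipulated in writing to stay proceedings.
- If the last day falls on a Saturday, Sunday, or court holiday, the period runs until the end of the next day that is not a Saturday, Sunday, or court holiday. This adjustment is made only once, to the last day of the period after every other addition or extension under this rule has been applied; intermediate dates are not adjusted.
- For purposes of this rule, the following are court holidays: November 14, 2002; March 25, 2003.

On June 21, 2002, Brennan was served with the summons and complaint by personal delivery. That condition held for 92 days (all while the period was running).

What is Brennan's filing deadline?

September 22, 2003

1 year after June 21, 2002 is June 21, 2003.
Service was not by mail, so no mail extension applies.
Tolling adds 92 days: June 21, 2003 + 92 days = September 21, 2003.
September 21, 2003 is Sunday. The next qualifying day is September 22, 2003.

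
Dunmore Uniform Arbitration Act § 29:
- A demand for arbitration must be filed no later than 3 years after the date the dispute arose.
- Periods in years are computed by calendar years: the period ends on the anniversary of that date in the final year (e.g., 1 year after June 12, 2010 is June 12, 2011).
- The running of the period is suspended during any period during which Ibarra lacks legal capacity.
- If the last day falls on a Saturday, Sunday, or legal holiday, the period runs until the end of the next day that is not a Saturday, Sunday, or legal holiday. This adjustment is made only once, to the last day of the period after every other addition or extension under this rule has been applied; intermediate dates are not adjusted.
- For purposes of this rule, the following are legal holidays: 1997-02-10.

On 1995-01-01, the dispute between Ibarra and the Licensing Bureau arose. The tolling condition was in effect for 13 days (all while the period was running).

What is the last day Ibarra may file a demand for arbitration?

3 years after 1995-01-01 is January 1, 1998.
Tolling adds 13 days: January 1, 1998 + 13 days = January 14, 1998.
January 14, 1998 is a Wednesday and not a legal holiday, so no extension applies.

January 14, 1998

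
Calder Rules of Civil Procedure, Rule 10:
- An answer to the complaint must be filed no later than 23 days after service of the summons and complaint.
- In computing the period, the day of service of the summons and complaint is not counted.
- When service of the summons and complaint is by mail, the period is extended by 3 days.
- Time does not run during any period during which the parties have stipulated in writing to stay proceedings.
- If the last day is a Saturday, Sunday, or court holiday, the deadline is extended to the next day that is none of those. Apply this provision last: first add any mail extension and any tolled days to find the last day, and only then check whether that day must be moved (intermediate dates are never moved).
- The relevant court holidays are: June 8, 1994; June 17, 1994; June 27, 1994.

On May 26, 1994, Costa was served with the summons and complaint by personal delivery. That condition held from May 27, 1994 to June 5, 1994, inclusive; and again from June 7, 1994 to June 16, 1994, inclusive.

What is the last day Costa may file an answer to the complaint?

July 8, 1994

23 days after May 26, 1994 is June 18, 1994.
Service was not by mail, so no mail extension applies.
From May 27, 1994 through June 5, 1994 inclusive is 10 days; tolling adds 10 days: June 18, 1994 + 10 days = June 28, 1994.
From June 7, 1994 through June 16, 1994 inclusive is 10 days; tolling adds 10 days: June 28, 1994 + 10 days = July 8, 1994.
July 8, 1994 is a Friday and not a court holiday, so no extension applies.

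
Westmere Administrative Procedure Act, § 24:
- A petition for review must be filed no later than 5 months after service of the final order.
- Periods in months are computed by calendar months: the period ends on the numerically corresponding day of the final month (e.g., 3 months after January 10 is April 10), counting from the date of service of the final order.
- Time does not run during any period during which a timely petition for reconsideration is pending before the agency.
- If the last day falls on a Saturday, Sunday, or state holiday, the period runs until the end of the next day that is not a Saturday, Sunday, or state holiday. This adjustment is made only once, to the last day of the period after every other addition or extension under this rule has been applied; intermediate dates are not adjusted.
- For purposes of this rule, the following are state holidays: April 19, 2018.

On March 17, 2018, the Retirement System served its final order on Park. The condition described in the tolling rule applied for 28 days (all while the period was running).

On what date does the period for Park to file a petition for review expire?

5 months after March 17, 2018 is August 17, 2018.
Tolling adds 28 days: August 17, 2018 + 28 days = September 14, 2018.
September 14, 2018 is a Friday and not a state holiday, so no extension applies.

September 14, 2018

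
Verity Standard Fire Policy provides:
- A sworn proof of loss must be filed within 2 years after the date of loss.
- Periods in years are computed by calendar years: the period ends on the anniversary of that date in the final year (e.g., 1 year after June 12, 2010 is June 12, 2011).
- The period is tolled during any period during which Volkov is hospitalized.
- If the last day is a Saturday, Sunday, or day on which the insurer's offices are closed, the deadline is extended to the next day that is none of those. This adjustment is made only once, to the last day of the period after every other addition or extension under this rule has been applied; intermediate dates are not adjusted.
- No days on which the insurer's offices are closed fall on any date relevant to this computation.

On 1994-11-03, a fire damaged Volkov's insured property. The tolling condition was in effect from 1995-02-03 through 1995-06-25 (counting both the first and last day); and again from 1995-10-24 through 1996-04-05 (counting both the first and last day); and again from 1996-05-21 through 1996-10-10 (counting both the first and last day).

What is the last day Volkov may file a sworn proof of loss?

2 years after 1994-11-03 is November 3, 1996.
From February 3, 1995 through June 25, 1995 inclusive is 143 days; tolling adds 143 days: November 3, 1996 + 143 days = March 26, 1997.
From October 24, 1995 through April 5, 1996 inclusive is 165 days; tolling adds 165 days: March 26, 1997 + 165 days = September 7, 1997.
From May 21, 1996 through October 10, 1996 inclusive is 143 days; tolling adds 143 days: September 7, 1997 + 143 days = January 28, 1998.
January 28, 1998 is a Wednesday and not a day on which the insurer's offices are closed, so no extension applies.

January 28, 1998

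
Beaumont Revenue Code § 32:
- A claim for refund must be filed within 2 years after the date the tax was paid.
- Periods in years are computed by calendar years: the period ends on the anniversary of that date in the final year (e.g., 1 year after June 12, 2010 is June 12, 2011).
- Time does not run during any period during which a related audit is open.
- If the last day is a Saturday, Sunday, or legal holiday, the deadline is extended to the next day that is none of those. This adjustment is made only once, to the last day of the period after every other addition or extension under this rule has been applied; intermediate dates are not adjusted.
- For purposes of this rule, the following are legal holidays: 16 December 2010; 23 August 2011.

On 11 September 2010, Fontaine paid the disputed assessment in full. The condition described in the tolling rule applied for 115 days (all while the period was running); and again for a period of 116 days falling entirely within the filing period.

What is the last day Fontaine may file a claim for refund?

2 years after 11 September 2010 is September 11, 2012.
Tolling adds 115 days: September 11, 2012 + 115 days = January 4, 2013.
Tolling adds 116 days: January 4, 2013 + 116 days = April 30, 2013.
April 30, 2013 is a Tuesday and not a legal holiday, so no extension applies.

April 30, 2013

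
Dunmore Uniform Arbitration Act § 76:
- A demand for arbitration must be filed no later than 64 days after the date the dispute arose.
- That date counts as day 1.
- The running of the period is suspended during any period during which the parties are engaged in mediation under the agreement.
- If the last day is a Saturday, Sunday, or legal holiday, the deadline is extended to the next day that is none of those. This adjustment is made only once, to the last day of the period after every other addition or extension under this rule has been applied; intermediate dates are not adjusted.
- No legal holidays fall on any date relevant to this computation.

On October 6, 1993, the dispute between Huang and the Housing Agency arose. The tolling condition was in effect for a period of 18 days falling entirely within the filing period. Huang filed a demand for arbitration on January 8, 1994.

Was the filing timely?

No

Counting October 6, 1993 as day 1, day 64 is December 8, 1993.
Tolling adds 18 days: December 8, 1993 + 18 days = December 26, 1993.
December 26, 1993 is Sunday. The next qualifying day is December 27, 1993.
The deadline is December 27, 1993; the filing on January 8, 1994 is after that date.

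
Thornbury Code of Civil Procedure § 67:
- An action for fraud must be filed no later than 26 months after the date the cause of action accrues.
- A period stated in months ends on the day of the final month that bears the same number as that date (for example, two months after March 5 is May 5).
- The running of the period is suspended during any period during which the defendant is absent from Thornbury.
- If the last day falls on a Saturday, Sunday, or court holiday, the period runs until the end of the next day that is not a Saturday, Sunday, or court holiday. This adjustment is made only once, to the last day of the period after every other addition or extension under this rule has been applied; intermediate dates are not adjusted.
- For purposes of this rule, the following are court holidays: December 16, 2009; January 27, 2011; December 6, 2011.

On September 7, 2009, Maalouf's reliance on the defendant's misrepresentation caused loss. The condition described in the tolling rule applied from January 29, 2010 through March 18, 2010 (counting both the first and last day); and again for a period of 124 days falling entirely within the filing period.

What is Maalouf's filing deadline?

26 months after September 7, 2009 is November 7, 2011.
From January 29, 2010 through March 18, 2010 inclusive is 49 days; tolling adds 49 days: November 7, 2011 + 49 days = December 26, 2011.
Tolling adds 124 days: December 26, 2011 + 124 days = April 28, 2012.
April 28, 2012 is Saturday; April 29, 2012 is Sunday. The next qualifying day is April 30, 2012.

April 30, 2012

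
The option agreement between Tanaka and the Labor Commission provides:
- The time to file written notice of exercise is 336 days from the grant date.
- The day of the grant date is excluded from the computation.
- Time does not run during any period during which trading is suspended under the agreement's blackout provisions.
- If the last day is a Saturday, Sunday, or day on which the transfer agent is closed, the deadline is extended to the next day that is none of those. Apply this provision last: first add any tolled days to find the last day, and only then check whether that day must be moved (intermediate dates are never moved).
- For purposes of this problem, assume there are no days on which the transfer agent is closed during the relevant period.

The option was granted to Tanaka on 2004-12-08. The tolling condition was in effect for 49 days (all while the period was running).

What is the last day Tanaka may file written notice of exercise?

December 28, 2005

336 days after 2004-12-08 is November 9, 2005.
Tolling adds 49 days: November 9, 2005 + 49 days = December 28, 2005.
December 28, 2005 is a Wednesday and not a day on which the transfer agent is closed, so no extension applies.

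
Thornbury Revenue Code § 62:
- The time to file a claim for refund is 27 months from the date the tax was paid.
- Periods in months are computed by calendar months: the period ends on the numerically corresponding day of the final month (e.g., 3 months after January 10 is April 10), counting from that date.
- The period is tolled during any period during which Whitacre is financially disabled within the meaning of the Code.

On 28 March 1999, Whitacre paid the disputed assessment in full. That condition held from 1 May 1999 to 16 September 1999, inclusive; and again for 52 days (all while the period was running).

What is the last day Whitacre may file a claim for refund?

January 5, 2002

27 months after 28 March 1999 is June 28, 2001.
From May 1, 1999 through September 16, 1999 inclusive is 139 days; tolling adds 139 days: June 28, 2001 + 139 days = November 14, 2001.
Tolling adds 52 days: November 14, 2001 + 52 days = January 5, 2002.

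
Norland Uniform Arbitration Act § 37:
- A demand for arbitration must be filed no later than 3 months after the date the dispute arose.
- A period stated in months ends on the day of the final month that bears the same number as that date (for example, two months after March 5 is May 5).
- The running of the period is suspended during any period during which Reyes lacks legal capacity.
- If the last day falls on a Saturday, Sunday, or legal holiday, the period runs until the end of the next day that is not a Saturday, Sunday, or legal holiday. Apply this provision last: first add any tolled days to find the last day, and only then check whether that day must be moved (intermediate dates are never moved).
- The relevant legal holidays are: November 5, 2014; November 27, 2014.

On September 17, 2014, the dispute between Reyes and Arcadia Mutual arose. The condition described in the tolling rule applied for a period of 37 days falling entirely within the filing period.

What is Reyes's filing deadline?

3 months after September 17, 2014 is December 17, 2014.
Tolling adds 37 days: December 17, 2014 + 37 days = January 23, 2015.
January 23, 2015 is a Friday and not a legal holiday, so no extension applies.

January 23, 2015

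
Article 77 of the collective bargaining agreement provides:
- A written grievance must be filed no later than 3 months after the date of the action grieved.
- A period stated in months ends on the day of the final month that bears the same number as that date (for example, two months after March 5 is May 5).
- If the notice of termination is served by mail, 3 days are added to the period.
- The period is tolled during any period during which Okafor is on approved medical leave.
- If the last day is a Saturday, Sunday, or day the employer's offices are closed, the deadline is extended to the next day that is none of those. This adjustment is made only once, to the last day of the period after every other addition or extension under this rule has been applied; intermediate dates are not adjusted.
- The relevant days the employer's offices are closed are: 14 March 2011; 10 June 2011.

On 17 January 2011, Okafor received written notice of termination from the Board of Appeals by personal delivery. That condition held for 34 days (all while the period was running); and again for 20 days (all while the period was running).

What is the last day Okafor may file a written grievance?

3 months after 17 January 2011 is April 17, 2011.
Service was not by mail, so no mail extension applies.
Tolling adds 34 days: April 17, 2011 + 34 days = May 21, 2011.
Tolling adds 20 days: May 21, 2011 + 20 days = June 10, 2011.
June 10, 2011 is a listed holiday; June 11, 2011 is Saturday; June 12, 2011 is Sunday. The next qualifying day is June 13, 2011.

June 13, 2011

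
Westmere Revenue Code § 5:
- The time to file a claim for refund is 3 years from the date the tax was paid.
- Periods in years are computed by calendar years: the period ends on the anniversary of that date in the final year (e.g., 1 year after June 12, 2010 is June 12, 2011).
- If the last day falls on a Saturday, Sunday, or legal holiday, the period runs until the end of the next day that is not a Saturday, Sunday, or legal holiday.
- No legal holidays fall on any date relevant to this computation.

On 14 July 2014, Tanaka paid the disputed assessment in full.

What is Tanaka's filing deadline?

3 years after 14 July 2014 is July 14, 2017.
July 14, 2017 is a Friday and not a legal holiday, so no extension applies.

July 14, 2017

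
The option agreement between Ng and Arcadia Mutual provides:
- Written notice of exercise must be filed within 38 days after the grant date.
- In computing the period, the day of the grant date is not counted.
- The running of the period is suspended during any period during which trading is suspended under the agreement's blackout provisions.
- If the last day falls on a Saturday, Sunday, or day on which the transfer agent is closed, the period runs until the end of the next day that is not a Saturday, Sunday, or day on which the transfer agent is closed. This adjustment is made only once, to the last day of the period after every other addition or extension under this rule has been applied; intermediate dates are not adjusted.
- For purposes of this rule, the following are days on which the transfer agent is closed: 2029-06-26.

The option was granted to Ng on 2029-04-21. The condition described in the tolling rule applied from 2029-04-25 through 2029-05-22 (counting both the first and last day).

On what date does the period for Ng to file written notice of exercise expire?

38 days after 2029-04-21 is May 29, 2029.
From April 25, 2029 through May 22, 2029 inclusive is 28 days; tolling adds 28 days: May 29, 2029 + 28 days = June 26, 2029.
June 26, 2029 is a listed holiday. The next qualifying day is June 27, 2029.

June 27, 2029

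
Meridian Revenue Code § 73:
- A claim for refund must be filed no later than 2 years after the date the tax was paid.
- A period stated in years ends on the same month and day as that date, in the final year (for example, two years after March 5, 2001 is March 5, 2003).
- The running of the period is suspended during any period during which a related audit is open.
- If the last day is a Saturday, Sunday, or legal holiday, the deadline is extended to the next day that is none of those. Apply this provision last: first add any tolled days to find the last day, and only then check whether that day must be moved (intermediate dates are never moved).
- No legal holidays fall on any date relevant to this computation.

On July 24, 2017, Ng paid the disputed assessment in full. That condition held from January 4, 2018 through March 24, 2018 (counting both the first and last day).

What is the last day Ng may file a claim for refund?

October 14, 2019

2 years after July 24, 2017 is July 24, 2019.
From January 4, 2018 through March 24, 2018 inclusive is 80 days; tolling adds 80 days: July 24, 2019 + 80 days = October 12, 2019.
October 12, 2019 is Saturday; October 13, 2019 is Sunday. The next qualifying day is October 14, 2019.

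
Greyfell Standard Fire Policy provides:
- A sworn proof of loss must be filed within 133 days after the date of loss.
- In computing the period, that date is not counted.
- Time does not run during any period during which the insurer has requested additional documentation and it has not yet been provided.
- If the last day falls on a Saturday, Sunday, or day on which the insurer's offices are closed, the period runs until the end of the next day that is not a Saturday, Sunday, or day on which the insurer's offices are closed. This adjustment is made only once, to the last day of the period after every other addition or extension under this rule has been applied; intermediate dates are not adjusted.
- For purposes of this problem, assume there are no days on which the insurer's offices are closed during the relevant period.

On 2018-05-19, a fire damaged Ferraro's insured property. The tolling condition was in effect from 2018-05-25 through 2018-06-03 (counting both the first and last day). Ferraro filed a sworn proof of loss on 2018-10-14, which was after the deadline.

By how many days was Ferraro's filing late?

5 days

133 days after 2018-05-19 is September 29, 2018.
From May 25, 2018 through June 3, 2018 inclusive is 10 days; tolling adds 10 days: September 29, 2018 + 10 days = October 9, 2018.
October 9, 2018 is a Tuesday and not a day on which the insurer's offices are closed, so no extension applies.
The deadline is October 9, 2018; from October 9, 2018 to October 14, 2018 is 5 days.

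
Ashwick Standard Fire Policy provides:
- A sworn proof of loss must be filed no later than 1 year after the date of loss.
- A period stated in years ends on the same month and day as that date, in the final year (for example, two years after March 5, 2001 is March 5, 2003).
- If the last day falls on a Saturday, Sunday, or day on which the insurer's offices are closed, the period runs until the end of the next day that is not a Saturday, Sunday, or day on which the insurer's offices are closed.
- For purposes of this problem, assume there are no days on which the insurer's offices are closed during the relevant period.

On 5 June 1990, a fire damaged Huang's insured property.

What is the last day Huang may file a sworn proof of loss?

1 year after 5 June 1990 is June 5, 1991.
June 5, 1991 is a Wednesday and not a day on which the insurer's offices are closed, so no extension applies.

June 5, 1991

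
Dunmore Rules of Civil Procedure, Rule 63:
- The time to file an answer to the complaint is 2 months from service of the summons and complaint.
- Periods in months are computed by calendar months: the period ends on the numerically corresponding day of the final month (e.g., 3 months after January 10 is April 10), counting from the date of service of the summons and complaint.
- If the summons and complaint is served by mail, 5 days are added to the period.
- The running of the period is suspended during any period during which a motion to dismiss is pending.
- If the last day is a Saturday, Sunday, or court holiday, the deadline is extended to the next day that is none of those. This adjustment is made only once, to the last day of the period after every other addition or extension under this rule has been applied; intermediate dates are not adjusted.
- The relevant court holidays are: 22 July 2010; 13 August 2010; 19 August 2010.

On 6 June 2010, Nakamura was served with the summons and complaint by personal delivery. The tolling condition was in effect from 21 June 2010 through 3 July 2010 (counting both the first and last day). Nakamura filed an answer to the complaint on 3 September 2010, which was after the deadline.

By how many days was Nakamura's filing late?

2 months after 6 June 2010 is August 6, 2010.
Service was not by mail, so no mail extension applies.
From June 21, 2010 through July 3, 2010 inclusive is 13 days; tolling adds 13 days: August 6, 2010 + 13 days = August 19, 2010.
August 19, 2010 is a listed holiday. The next qualifying day is August 20, 2010.
The deadline is August 20, 2010; from August 20, 2010 to September 3, 2010 is 14 days.

14 days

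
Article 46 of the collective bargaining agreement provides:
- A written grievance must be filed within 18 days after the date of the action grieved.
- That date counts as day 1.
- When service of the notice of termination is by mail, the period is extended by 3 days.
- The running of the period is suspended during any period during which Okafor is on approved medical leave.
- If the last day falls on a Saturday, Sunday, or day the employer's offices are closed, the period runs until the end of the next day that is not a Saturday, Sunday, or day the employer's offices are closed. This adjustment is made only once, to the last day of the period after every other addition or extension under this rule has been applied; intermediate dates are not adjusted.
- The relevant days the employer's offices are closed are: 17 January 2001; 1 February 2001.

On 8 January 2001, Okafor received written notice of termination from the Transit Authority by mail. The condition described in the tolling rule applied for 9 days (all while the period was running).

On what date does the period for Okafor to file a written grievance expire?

Counting 8 January 2001 as day 1, day 18 is January 25, 2001.
Service was by mail, adding 3 days: January 25, 2001 + 3 days = January 28, 2001.
Tolling adds 9 days: January 28, 2001 + 9 days = February 6, 2001.
February 6, 2001 is a Tuesday and not a day the employer's offices are closed, so no extension applies.

February 6, 2001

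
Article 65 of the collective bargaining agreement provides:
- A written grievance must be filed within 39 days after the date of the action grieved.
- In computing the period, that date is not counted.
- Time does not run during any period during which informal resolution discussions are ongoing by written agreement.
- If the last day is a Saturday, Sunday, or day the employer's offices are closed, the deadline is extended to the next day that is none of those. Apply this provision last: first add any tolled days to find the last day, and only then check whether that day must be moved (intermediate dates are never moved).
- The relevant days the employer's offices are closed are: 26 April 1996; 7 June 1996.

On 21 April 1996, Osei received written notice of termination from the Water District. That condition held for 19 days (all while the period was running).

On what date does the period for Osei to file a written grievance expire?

39 days after 21 April 1996 is May 30, 1996.
Tolling adds 19 days: May 30, 1996 + 19 days = June 18, 1996.
June 18, 1996 is a Tuesday and not a day the employer's offices are closed, so no extension applies.

June 18, 1996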